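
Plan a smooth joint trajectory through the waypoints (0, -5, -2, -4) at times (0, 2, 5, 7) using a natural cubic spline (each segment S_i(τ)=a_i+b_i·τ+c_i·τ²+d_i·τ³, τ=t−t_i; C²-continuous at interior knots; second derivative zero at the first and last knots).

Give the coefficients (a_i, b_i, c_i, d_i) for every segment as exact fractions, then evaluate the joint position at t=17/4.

Δ: Δ0=-5/2, Δ1=1, Δ2=-1
row 1: diag=10, rhs=21; c'=3/10, d'=21/10
row 2: denom=10−3·3/10=91/10; d'=(-12−3·21/10)/(91/10)=-183/91
back: M2=-183/91
back: M1=21/10−3/10·-183/91=246/91
M: M0=0, M1=246/91, M2=-183/91, M3=0
seg 0: a=0, c=M0/2=0, d=(M1−M0)/(6·2)=41/182, b=Δ0−h0·(2M0+M1)/6=-619/182
seg 1: a=-5, c=M1/2=123/91, d=(M2−M1)/(6·3)=-11/42, b=Δ1−h1·(2M1+M2)/6=-127/182
seg 2: a=-2, c=M2/2=-183/182, d=(M3−M2)/(6·2)=61/364, b=Δ2−h2·(2M2+M3)/6=31/91
t_q=17/4 → seg 1, τ=9/4; S=-5+-127/182·τ+123/91·τ²+-11/42·τ³=-31573/11648

  seg 0: a=0 b=-619/182 c=0 d=41/182
  seg 1: a=-5 b=-127/182 c=123/91 d=-11/42
  seg 2: a=-2 b=31/91 c=-183/182 d=61/364
S(17/4) = -31573/11648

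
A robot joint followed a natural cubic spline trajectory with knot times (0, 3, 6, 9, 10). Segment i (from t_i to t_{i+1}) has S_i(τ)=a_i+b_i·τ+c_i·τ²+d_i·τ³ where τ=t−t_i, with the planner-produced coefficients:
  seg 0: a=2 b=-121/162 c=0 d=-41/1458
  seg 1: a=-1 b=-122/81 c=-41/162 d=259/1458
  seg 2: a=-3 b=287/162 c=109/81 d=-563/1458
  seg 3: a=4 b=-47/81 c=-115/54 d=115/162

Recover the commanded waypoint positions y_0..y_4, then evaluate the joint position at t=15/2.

y_0=2 y_1=-1 y_2=-3 y_3=4 y_4=2
S(15/2) = 199/144

y_0 = S_0(0) = a_0 = 2
y_1 = S_1(0) = a_1 = -1
y_2 = S_2(0) = a_2 = -3
y_3 = S_3(0) = a_3 = 4
y_4 = S_3(1) = 2
t_q=15/2 is in segment 2 (τ=3/2); S_2(τ)=199/144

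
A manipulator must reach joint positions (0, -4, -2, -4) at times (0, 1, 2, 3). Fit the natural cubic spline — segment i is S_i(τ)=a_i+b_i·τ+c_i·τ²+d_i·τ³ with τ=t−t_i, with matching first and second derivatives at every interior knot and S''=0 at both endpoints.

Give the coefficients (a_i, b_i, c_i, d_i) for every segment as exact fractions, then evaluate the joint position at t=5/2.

  seg 0: a=0 b=-88/15 c=0 d=28/15
  seg 1: a=-4 b=-4/15 c=28/5 d=-10/3
  seg 2: a=-2 b=14/15 c=-22/5 d=22/15
S(5/2) = -49/20

Δ: Δ0=-4, Δ1=2, Δ2=-2
row 1: diag=4, rhs=36; c'=1/4, d'=9
row 2: denom=4−1·1/4=15/4; d'=(-24−1·9)/(15/4)=-44/5
back: M2=-44/5
back: M1=9−1/4·-44/5=56/5
M: M0=0, M1=56/5, M2=-44/5, M3=0
seg 0: a=0, c=M0/2=0, d=(M1−M0)/(6·1)=28/15, b=Δ0−h0·(2M0+M1)/6=-88/15
seg 1: a=-4, c=M1/2=28/5, d=(M2−M1)/(6·1)=-10/3, b=Δ1−h1·(2M1+M2)/6=-4/15
seg 2: a=-2, c=M2/2=-22/5, d=(M3−M2)/(6·1)=22/15, b=Δ2−h2·(2M2+M3)/6=14/15
t_q=5/2 → seg 2, τ=1/2; S=-2+14/15·τ+-22/5·τ²+22/15·τ³=-49/20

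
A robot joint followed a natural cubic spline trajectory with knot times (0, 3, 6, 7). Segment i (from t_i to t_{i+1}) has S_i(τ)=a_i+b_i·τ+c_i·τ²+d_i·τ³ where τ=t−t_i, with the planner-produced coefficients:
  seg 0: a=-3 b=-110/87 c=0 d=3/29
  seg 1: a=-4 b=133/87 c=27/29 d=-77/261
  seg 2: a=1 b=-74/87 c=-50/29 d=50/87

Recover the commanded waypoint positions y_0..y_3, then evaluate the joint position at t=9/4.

y_0=-3 y_1=-4 y_2=1 y_3=-1
S(9/4) = -8661/1856

y_0 = S_0(0) = a_0 = -3
y_1 = S_1(0) = a_1 = -4
y_2 = S_2(0) = a_2 = 1
y_3 = S_2(1) = -1
t_q=9/4 is in segment 0 (τ=9/4); S_0(τ)=-8661/1856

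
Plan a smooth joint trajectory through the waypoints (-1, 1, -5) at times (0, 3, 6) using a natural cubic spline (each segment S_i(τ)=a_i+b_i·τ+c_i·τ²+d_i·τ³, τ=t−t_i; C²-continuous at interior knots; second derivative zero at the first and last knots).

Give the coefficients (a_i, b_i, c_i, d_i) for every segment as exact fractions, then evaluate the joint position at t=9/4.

  seg 0: a=-1 b=4/3 c=0 d=-2/27
  seg 1: a=1 b=-2/3 c=-2/3 d=2/27
S(9/4) = 37/32

Δ: Δ0=2/3, Δ1=-2
row 1: diag=12, rhs=-16; c'=1/4, d'=-4/3
back: M1=-4/3
M: M0=0, M1=-4/3, M2=0
seg 0: a=-1, c=M0/2=0, d=(M1−M0)/(6·3)=-2/27, b=Δ0−h0·(2M0+M1)/6=4/3
seg 1: a=1, c=M1/2=-2/3, d=(M2−M1)/(6·3)=2/27, b=Δ1−h1·(2M1+M2)/6=-2/3
t_q=9/4 → seg 0, τ=9/4; S=-1+4/3·τ+0·τ²+-2/27·τ³=37/32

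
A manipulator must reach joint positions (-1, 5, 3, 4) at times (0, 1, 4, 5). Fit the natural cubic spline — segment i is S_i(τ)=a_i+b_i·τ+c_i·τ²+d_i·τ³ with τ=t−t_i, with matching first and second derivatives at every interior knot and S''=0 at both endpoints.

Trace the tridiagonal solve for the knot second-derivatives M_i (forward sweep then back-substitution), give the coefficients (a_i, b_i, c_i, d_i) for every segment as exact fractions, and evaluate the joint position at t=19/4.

Δ: Δ0=6, Δ1=-2/3, Δ2=1
row 1: diag=8, rhs=-40; c'=3/8, d'=-5
row 2: denom=8−3·3/8=55/8; d'=(10−3·-5)/(55/8)=40/11
back: M2=40/11
back: M1=-5−3/8·40/11=-70/11
M: M0=0, M1=-70/11, M2=40/11, M3=0
seg 0: a=-1, c=M0/2=0, d=(M1−M0)/(6·1)=-35/33, b=Δ0−h0·(2M0+M1)/6=233/33
seg 1: a=5, c=M1/2=-35/11, d=(M2−M1)/(6·3)=5/9, b=Δ1−h1·(2M1+M2)/6=128/33
seg 2: a=3, c=M2/2=20/11, d=(M3−M2)/(6·1)=-20/33, b=Δ2−h2·(2M2+M3)/6=-7/33
t_q=19/4 → seg 2, τ=3/4; S=3+-7/33·τ+20/11·τ²+-20/33·τ³=635/176

  seg 0: a=-1 b=233/33 c=0 d=-35/33
  seg 1: a=5 b=128/33 c=-35/11 d=5/9
  seg 2: a=3 b=-7/33 c=20/11 d=-20/33
S(19/4) = 635/176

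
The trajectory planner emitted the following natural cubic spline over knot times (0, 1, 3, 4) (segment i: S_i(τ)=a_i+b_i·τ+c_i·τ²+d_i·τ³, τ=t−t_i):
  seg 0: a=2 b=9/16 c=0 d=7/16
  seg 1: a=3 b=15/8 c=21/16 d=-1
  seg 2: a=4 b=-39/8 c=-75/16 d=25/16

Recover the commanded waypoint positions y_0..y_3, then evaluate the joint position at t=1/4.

y_0=2 y_1=3 y_2=4 y_3=-4
S(1/4) = 2199/1024

y_0 = S_0(0) = a_0 = 2
y_1 = S_1(0) = a_1 = 3
y_2 = S_2(0) = a_2 = 4
y_3 = S_2(1) = -4
t_q=1/4 is in segment 0 (τ=1/4); S_0(τ)=2199/1024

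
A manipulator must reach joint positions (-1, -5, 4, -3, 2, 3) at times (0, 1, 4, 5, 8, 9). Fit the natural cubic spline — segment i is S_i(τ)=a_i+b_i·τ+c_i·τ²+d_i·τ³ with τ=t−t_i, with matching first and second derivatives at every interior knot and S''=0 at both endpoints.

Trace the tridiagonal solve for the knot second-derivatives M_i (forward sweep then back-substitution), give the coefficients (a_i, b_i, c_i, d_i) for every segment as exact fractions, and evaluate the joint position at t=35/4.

  seg 0: a=-1 b=-356/63 c=0 d=104/63
  seg 1: a=-5 b=-44/63 c=104/21 d=-703/567
  seg 2: a=4 b=-281/63 c=-391/63 d=11/3
  seg 3: a=-3 b=-370/63 c=302/63 d=-431/567
  seg 4: a=2 b=149/63 c=-43/21 d=43/63
S(35/4) = 3911/1344

Δ: Δ0=-4, Δ1=3, Δ2=-7, Δ3=5/3, Δ4=1
row 1: diag=8, rhs=42; c'=3/8, d'=21/4
row 2: denom=8−3·3/8=55/8; d'=(-60−3·21/4)/(55/8)=-606/55
row 3: denom=8−1·8/55=432/55; d'=(52−1·-606/55)/(432/55)=1733/216
row 4: denom=8−3·55/144=329/48; d'=(-4−3·1733/216)/(329/48)=-86/21
back: M4=-86/21
back: M3=1733/216−55/144·-86/21=604/63
back: M2=-606/55−8/55·604/63=-782/63
back: M1=21/4−3/8·-782/63=208/21
M: M0=0, M1=208/21, M2=-782/63, M3=604/63, M4=-86/21, M5=0
seg 0: a=-1, c=M0/2=0, d=(M1−M0)/(6·1)=104/63, b=Δ0−h0·(2M0+M1)/6=-356/63
seg 1: a=-5, c=M1/2=104/21, d=(M2−M1)/(6·3)=-703/567, b=Δ1−h1·(2M1+M2)/6=-44/63
seg 2: a=4, c=M2/2=-391/63, d=(M3−M2)/(6·1)=11/3, b=Δ2−h2·(2M2+M3)/6=-281/63
seg 3: a=-3, c=M3/2=302/63, d=(M4−M3)/(6·3)=-431/567, b=Δ3−h3·(2M3+M4)/6=-370/63
seg 4: a=2, c=M4/2=-43/21, d=(M5−M4)/(6·1)=43/63, b=Δ4−h4·(2M4+M5)/6=149/63
t_q=35/4 → seg 4, τ=3/4; S=2+149/63·τ+-43/21·τ²+43/63·τ³=3911/1344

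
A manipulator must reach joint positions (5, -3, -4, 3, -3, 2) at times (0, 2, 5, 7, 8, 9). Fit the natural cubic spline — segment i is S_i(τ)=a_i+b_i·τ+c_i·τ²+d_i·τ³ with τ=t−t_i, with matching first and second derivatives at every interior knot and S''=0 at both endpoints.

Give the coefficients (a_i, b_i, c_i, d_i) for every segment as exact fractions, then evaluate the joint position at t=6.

Δ: Δ0=-4, Δ1=-1/3, Δ2=7/2, Δ3=-6, Δ4=5
row 1: diag=10, rhs=22; c'=3/10, d'=11/5
row 2: denom=10−3·3/10=91/10; d'=(23−3·11/5)/(91/10)=164/91
row 3: denom=6−2·20/91=506/91; d'=(-57−2·164/91)/(506/91)=-5515/506
row 4: denom=4−1·91/506=1933/506; d'=(66−1·-5515/506)/(1933/506)=38911/1933
back: M4=38911/1933
back: M3=-5515/506−91/506·38911/1933=-28066/1933
back: M2=164/91−20/91·-28066/1933=9652/1933
back: M1=11/5−3/10·9652/1933=1357/1933
M: M0=0, M1=1357/1933, M2=9652/1933, M3=-28066/1933, M4=38911/1933, M5=0
seg 0: a=5, c=M0/2=0, d=(M1−M0)/(6·2)=1357/23196, b=Δ0−h0·(2M0+M1)/6=-24553/5799
seg 1: a=-3, c=M1/2=1357/3866, d=(M2−M1)/(6·3)=2765/11598, b=Δ1−h1·(2M1+M2)/6=-20482/5799
seg 2: a=-4, c=M2/2=4826/1933, d=(M3−M2)/(6·2)=-18859/11598, b=Δ2−h2·(2M2+M3)/6=58117/11598
seg 3: a=3, c=M3/2=-14033/1933, d=(M4−M3)/(6·1)=66977/11598, b=Δ3−h3·(2M3+M4)/6=-52367/11598
seg 4: a=-3, c=M4/2=38911/3866, d=(M5−M4)/(6·1)=-38911/11598, b=Δ4−h4·(2M4+M5)/6=-9916/5799
t_q=6 → seg 2, τ=1; S=-4+58117/11598·τ+4826/1933·τ²+-18859/11598·τ³=3637/1933

  seg 0: a=5 b=-24553/5799 c=0 d=1357/23196
  seg 1: a=-3 b=-20482/5799 c=1357/3866 d=2765/11598
  seg 2: a=-4 b=58117/11598 c=4826/1933 d=-18859/11598
  seg 3: a=3 b=-52367/11598 c=-14033/1933 d=66977/11598
  seg 4: a=-3 b=-9916/5799 c=38911/3866 d=-38911/11598
S(6) = 3637/1933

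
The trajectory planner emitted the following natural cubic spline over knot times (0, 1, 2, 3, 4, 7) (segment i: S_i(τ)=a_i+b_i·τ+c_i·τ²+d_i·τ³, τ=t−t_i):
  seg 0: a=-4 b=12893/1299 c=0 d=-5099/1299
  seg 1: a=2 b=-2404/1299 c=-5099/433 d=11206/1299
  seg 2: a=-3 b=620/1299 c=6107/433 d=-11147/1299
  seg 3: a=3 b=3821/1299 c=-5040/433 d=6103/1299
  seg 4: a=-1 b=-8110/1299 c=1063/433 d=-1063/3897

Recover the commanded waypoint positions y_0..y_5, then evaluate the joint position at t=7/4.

y_0 = S_0(0) = a_0 = -4
y_1 = S_1(0) = a_1 = 2
y_2 = S_2(0) = a_2 = -3
y_3 = S_3(0) = a_3 = 3
y_4 = S_4(0) = a_4 = -1
y_5 = S_4(3) = -5
t_q=7/4 is in segment 1 (τ=3/4); S_1(τ)=-32875/13856

y_0=-4 y_1=2 y_2=-3 y_3=3 y_4=-1 y_5=-5
S(7/4) = -32875/13856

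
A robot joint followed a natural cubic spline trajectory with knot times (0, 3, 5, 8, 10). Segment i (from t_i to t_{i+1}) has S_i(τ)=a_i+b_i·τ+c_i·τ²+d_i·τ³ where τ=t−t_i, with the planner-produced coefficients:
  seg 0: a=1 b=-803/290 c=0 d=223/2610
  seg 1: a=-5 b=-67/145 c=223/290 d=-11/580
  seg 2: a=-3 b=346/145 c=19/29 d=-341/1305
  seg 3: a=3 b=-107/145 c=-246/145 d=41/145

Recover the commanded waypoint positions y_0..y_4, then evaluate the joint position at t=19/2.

y_0=1 y_1=-5 y_2=-3 y_3=3 y_4=-3
S(19/2) = -225/232

y_0 = S_0(0) = a_0 = 1
y_1 = S_1(0) = a_1 = -5
y_2 = S_2(0) = a_2 = -3
y_3 = S_3(0) = a_3 = 3
y_4 = S_3(2) = -3
t_q=19/2 is in segment 3 (τ=3/2); S_3(τ)=-225/232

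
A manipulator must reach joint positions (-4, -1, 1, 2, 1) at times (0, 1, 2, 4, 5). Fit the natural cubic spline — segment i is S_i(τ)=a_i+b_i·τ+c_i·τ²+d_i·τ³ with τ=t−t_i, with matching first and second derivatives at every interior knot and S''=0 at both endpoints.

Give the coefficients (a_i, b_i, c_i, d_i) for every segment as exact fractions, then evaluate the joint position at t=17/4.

Δ: Δ0=3, Δ1=2, Δ2=1/2, Δ3=-1
row 1: diag=4, rhs=-6; c'=1/4, d'=-3/2
row 2: denom=6−1·1/4=23/4; d'=(-9−1·-3/2)/(23/4)=-30/23
row 3: denom=6−2·8/23=122/23; d'=(-9−2·-30/23)/(122/23)=-147/122
back: M3=-147/122
back: M2=-30/23−8/23·-147/122=-54/61
back: M1=-3/2−1/4·-54/61=-78/61
M: M0=0, M1=-78/61, M2=-54/61, M3=-147/122, M4=0
seg 0: a=-4, c=M0/2=0, d=(M1−M0)/(6·1)=-13/61, b=Δ0−h0·(2M0+M1)/6=196/61
seg 1: a=-1, c=M1/2=-39/61, d=(M2−M1)/(6·1)=4/61, b=Δ1−h1·(2M1+M2)/6=157/61
seg 2: a=1, c=M2/2=-27/61, d=(M3−M2)/(6·2)=-13/488, b=Δ2−h2·(2M2+M3)/6=91/61
seg 3: a=2, c=M3/2=-147/244, d=(M4−M3)/(6·1)=49/244, b=Δ3−h3·(2M3+M4)/6=-73/122
t_q=17/4 → seg 3, τ=1/4; S=2+-73/122·τ+-147/244·τ²+49/244·τ³=28357/15616

  seg 0: a=-4 b=196/61 c=0 d=-13/61
  seg 1: a=-1 b=157/61 c=-39/61 d=4/61
  seg 2: a=1 b=91/61 c=-27/61 d=-13/488
  seg 3: a=2 b=-73/122 c=-147/244 d=49/244
S(17/4) = 28357/15616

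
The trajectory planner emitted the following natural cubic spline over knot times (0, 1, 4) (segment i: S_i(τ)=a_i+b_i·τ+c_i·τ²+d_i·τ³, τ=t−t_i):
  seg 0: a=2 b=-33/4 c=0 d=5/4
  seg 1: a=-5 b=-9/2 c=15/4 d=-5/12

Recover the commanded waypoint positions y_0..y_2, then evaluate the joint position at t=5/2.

y_0=2 y_1=-5 y_2=4
S(5/2) = -151/32

y_0 = S_0(0) = a_0 = 2
y_1 = S_1(0) = a_1 = -5
y_2 = S_1(3) = 4
t_q=5/2 is in segment 1 (τ=3/2); S_1(τ)=-151/32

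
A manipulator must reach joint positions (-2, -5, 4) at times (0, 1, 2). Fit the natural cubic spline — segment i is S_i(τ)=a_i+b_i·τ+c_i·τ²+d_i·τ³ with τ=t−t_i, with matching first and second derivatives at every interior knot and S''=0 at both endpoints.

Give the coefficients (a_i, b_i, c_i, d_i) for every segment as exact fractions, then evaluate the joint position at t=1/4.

Δ: Δ0=-3, Δ1=9
row 1: diag=4, rhs=72; c'=1/4, d'=18
back: M1=18
M: M0=0, M1=18, M2=0
seg 0: a=-2, c=M0/2=0, d=(M1−M0)/(6·1)=3, b=Δ0−h0·(2M0+M1)/6=-6
seg 1: a=-5, c=M1/2=9, d=(M2−M1)/(6·1)=-3, b=Δ1−h1·(2M1+M2)/6=3
t_q=1/4 → seg 0, τ=1/4; S=-2+-6·τ+0·τ²+3·τ³=-221/64

  seg 0: a=-2 b=-6 c=0 d=3
  seg 1: a=-5 b=3 c=9 d=-3
S(1/4) = -221/64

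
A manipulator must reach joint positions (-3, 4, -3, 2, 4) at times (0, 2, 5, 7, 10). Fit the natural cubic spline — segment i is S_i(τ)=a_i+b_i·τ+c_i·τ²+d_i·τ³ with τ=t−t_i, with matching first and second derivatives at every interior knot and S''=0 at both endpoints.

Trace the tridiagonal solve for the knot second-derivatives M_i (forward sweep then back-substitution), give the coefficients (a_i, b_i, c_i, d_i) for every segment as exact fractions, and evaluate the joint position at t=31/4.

Δ: Δ0=7/2, Δ1=-7/3, Δ2=5/2, Δ3=2/3
row 1: diag=10, rhs=-35; c'=3/10, d'=-7/2
row 2: denom=10−3·3/10=91/10; d'=(29−3·-7/2)/(91/10)=395/91
row 3: denom=10−2·20/91=870/91; d'=(-11−2·395/91)/(870/91)=-597/290
back: M3=-597/290
back: M2=395/91−20/91·-597/290=139/29
back: M1=-7/2−3/10·139/29=-716/145
M: M0=0, M1=-716/145, M2=139/29, M3=-597/290, M4=0
seg 0: a=-3, c=M0/2=0, d=(M1−M0)/(6·2)=-179/435, b=Δ0−h0·(2M0+M1)/6=4477/870
seg 1: a=4, c=M1/2=-358/145, d=(M2−M1)/(6·3)=1411/2610, b=Δ1−h1·(2M1+M2)/6=181/870
seg 2: a=-3, c=M2/2=139/58, d=(M3−M2)/(6·2)=-1987/3480, b=Δ2−h2·(2M2+M3)/6=-4/435
seg 3: a=2, c=M3/2=-597/580, d=(M4−M3)/(6·3)=199/1740, b=Δ3−h3·(2M3+M4)/6=2371/870
t_q=31/4 → seg 3, τ=3/4; S=2+2371/870·τ+-597/580·τ²+199/1740·τ³=130411/37120

  seg 0: a=-3 b=4477/870 c=0 d=-179/435
  seg 1: a=4 b=181/870 c=-358/145 d=1411/2610
  seg 2: a=-3 b=-4/435 c=139/58 d=-1987/3480
  seg 3: a=2 b=2371/870 c=-597/580 d=199/1740
S(31/4) = 130411/37120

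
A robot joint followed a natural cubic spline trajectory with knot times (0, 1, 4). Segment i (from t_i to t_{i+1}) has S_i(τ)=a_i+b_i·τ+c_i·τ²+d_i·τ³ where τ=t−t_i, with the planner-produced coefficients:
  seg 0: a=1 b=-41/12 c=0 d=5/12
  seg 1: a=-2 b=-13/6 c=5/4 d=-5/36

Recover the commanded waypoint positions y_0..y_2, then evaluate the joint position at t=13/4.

y_0=1 y_1=-2 y_2=-1
S(13/4) = -545/256

y_0 = S_0(0) = a_0 = 1
y_1 = S_1(0) = a_1 = -2
y_2 = S_1(3) = -1
t_q=13/4 is in segment 1 (τ=9/4); S_1(τ)=-545/256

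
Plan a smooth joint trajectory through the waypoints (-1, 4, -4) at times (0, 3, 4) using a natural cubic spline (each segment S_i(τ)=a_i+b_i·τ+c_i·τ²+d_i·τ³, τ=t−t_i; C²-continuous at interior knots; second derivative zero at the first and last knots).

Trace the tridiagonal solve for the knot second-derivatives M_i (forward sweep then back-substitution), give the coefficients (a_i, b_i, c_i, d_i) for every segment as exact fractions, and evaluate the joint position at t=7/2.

  seg 0: a=-1 b=127/24 c=0 d=-29/72
  seg 1: a=4 b=-67/12 c=-29/8 d=29/24
S(7/2) = 29/64

Δ: Δ0=5/3, Δ1=-8
row 1: diag=8, rhs=-58; c'=1/8, d'=-29/4
back: M1=-29/4
M: M0=0, M1=-29/4, M2=0
seg 0: a=-1, c=M0/2=0, d=(M1−M0)/(6·3)=-29/72, b=Δ0−h0·(2M0+M1)/6=127/24
seg 1: a=4, c=M1/2=-29/8, d=(M2−M1)/(6·1)=29/24, b=Δ1−h1·(2M1+M2)/6=-67/12
t_q=7/2 → seg 1, τ=1/2; S=4+-67/12·τ+-29/8·τ²+29/24·τ³=29/64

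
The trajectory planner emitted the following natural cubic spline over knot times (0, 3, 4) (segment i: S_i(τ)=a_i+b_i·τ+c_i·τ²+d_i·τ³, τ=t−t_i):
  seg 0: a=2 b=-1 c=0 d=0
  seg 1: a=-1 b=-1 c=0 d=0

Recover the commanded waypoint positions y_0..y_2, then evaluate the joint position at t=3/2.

y_0=2 y_1=-1 y_2=-2
S(3/2) = 1/2

y_0 = S_0(0) = a_0 = 2
y_1 = S_1(0) = a_1 = -1
y_2 = S_1(1) = -2
t_q=3/2 is in segment 0 (τ=3/2); S_0(τ)=1/2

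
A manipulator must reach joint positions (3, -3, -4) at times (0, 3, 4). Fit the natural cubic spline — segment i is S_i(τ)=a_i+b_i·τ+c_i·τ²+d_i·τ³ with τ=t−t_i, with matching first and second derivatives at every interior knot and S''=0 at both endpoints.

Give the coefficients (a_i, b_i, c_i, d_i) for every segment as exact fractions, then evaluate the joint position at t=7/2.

Δ: Δ0=-2, Δ1=-1
row 1: diag=8, rhs=6; c'=1/8, d'=3/4
back: M1=3/4
M: M0=0, M1=3/4, M2=0
seg 0: a=3, c=M0/2=0, d=(M1−M0)/(6·3)=1/24, b=Δ0−h0·(2M0+M1)/6=-19/8
seg 1: a=-3, c=M1/2=3/8, d=(M2−M1)/(6·1)=-1/8, b=Δ1−h1·(2M1+M2)/6=-5/4
t_q=7/2 → seg 1, τ=1/2; S=-3+-5/4·τ+3/8·τ²+-1/8·τ³=-227/64

  seg 0: a=3 b=-19/8 c=0 d=1/24
  seg 1: a=-3 b=-5/4 c=3/8 d=-1/8
S(7/2) = -227/64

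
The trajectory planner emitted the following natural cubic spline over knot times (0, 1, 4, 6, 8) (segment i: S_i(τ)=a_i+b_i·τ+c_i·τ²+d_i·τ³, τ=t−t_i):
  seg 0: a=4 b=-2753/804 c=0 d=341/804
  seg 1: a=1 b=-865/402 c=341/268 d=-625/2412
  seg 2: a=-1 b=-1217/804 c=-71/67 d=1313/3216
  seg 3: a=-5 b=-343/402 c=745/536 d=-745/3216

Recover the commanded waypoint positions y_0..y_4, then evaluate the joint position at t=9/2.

y_0 = S_0(0) = a_0 = 4
y_1 = S_1(0) = a_1 = 1
y_2 = S_2(0) = a_2 = -1
y_3 = S_3(0) = a_3 = -5
y_4 = S_3(2) = -3
t_q=9/2 is in segment 2 (τ=1/2); S_2(τ)=-16901/8576

y_0=4 y_1=1 y_2=-1 y_3=-5 y_4=-3
S(9/2) = -16901/8576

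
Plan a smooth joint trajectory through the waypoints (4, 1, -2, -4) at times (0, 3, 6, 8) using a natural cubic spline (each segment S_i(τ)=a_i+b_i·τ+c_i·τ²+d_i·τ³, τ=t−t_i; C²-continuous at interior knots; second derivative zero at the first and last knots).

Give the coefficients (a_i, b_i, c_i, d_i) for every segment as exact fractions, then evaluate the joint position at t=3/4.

  seg 0: a=4 b=-1 c=0 d=0
  seg 1: a=1 b=-1 c=0 d=0
  seg 2: a=-2 b=-1 c=0 d=0
S(3/4) = 13/4

Δ: Δ0=-1, Δ1=-1, Δ2=-1
row 1: diag=12, rhs=0; c'=1/4, d'=0
row 2: denom=10−3·1/4=37/4; d'=(0−3·0)/(37/4)=0
back: M2=0
back: M1=0−1/4·0=0
M: M0=0, M1=0, M2=0, M3=0
seg 0: a=4, c=M0/2=0, d=(M1−M0)/(6·3)=0, b=Δ0−h0·(2M0+M1)/6=-1
seg 1: a=1, c=M1/2=0, d=(M2−M1)/(6·3)=0, b=Δ1−h1·(2M1+M2)/6=-1
seg 2: a=-2, c=M2/2=0, d=(M3−M2)/(6·2)=0, b=Δ2−h2·(2M2+M3)/6=-1
t_q=3/4 → seg 0, τ=3/4; S=4+-1·τ+0·τ²+0·τ³=13/4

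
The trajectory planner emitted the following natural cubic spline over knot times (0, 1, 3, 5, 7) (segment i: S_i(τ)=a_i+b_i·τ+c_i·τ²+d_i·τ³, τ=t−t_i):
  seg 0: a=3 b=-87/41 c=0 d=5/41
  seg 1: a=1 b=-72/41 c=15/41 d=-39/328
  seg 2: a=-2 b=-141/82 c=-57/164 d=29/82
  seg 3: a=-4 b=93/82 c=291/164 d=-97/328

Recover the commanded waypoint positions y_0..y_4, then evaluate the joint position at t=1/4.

y_0 = S_0(0) = a_0 = 3
y_1 = S_1(0) = a_1 = 1
y_2 = S_2(0) = a_2 = -2
y_3 = S_3(0) = a_3 = -4
y_4 = S_3(2) = 3
t_q=1/4 is in segment 0 (τ=1/4); S_0(τ)=6485/2624

y_0=3 y_1=1 y_2=-2 y_3=-4 y_4=3
S(1/4) = 6485/2624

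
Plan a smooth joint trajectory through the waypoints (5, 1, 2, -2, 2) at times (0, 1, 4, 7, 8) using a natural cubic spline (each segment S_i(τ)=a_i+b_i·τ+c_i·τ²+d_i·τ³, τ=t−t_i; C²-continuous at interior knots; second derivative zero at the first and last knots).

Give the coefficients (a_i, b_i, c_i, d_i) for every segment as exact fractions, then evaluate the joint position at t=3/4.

Δ: Δ0=-4, Δ1=1/3, Δ2=-4/3, Δ3=4
row 1: diag=8, rhs=26; c'=3/8, d'=13/4
row 2: denom=12−3·3/8=87/8; d'=(-10−3·13/4)/(87/8)=-158/87
row 3: denom=8−3·8/29=208/29; d'=(32−3·-158/87)/(208/29)=543/104
back: M3=543/104
back: M2=-158/87−8/29·543/104=-127/39
back: M1=13/4−3/8·-127/39=465/104
M: M0=0, M1=465/104, M2=-127/39, M3=543/104, M4=0
seg 0: a=5, c=M0/2=0, d=(M1−M0)/(6·1)=155/208, b=Δ0−h0·(2M0+M1)/6=-987/208
seg 1: a=1, c=M1/2=465/208, d=(M2−M1)/(6·3)=-2411/5616, b=Δ1−h1·(2M1+M2)/6=-261/104
seg 2: a=2, c=M2/2=-127/78, d=(M3−M2)/(6·3)=2645/5616, b=Δ2−h2·(2M2+M3)/6=-11/16
seg 3: a=-2, c=M3/2=543/208, d=(M4−M3)/(6·1)=-181/208, b=Δ3−h3·(2M3+M4)/6=235/104
t_q=3/4 → seg 0, τ=3/4; S=5+-987/208·τ+0·τ²+155/208·τ³=23369/13312

  seg 0: a=5 b=-987/208 c=0 d=155/208
  seg 1: a=1 b=-261/104 c=465/208 d=-2411/5616
  seg 2: a=2 b=-11/16 c=-127/78 d=2645/5616
  seg 3: a=-2 b=235/104 c=543/208 d=-181/208
S(3/4) = 23369/13312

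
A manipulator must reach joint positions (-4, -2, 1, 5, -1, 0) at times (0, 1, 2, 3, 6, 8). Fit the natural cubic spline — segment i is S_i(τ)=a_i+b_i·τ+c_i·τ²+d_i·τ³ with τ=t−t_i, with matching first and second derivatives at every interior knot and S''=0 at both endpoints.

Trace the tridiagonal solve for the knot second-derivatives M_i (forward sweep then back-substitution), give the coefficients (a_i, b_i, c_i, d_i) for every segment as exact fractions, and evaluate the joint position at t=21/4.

  seg 0: a=-4 b=3829/2050 c=0 d=271/2050
  seg 1: a=-2 b=2321/1025 c=813/2050 d=139/410
  seg 2: a=1 b=8353/2050 c=1449/1025 d=-3051/2050
  seg 3: a=5 b=2498/1025 c=-1251/410 d=3223/6150
  seg 4: a=-1 b=-3527/2050 c=1707/1025 d=-569/2050
S(21/4) = 131993/131200

Δ: Δ0=2, Δ1=3, Δ2=4, Δ3=-2, Δ4=1/2
row 1: diag=4, rhs=6; c'=1/4, d'=3/2
row 2: denom=4−1·1/4=15/4; d'=(6−1·3/2)/(15/4)=6/5
row 3: denom=8−1·4/15=116/15; d'=(-36−1·6/5)/(116/15)=-279/58
row 4: denom=10−3·45/116=1025/116; d'=(15−3·-279/58)/(1025/116)=3414/1025
back: M4=3414/1025
back: M3=-279/58−45/116·3414/1025=-1251/205
back: M2=6/5−4/15·-1251/205=2898/1025
back: M1=3/2−1/4·2898/1025=813/1025
M: M0=0, M1=813/1025, M2=2898/1025, M3=-1251/205, M4=3414/1025, M5=0
seg 0: a=-4, c=M0/2=0, d=(M1−M0)/(6·1)=271/2050, b=Δ0−h0·(2M0+M1)/6=3829/2050
seg 1: a=-2, c=M1/2=813/2050, d=(M2−M1)/(6·1)=139/410, b=Δ1−h1·(2M1+M2)/6=2321/1025
seg 2: a=1, c=M2/2=1449/1025, d=(M3−M2)/(6·1)=-3051/2050, b=Δ2−h2·(2M2+M3)/6=8353/2050
seg 3: a=5, c=M3/2=-1251/410, d=(M4−M3)/(6·3)=3223/6150, b=Δ3−h3·(2M3+M4)/6=2498/1025
seg 4: a=-1, c=M4/2=1707/1025, d=(M5−M4)/(6·2)=-569/2050, b=Δ4−h4·(2M4+M5)/6=-3527/2050
t_q=21/4 → seg 3, τ=9/4; S=5+2498/1025·τ+-1251/410·τ²+3223/6150·τ³=131993/131200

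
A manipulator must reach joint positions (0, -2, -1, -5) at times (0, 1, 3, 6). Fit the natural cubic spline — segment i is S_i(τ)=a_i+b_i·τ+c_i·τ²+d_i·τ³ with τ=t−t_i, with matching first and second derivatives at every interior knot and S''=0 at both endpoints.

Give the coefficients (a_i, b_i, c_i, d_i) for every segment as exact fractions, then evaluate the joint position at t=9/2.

  seg 0: a=0 b=-211/84 c=0 d=43/84
  seg 1: a=-2 b=-41/42 c=43/28 d=-67/168
  seg 2: a=-1 b=8/21 c=-6/7 d=2/21
S(9/2) = -57/28

Δ: Δ0=-2, Δ1=1/2, Δ2=-4/3
row 1: diag=6, rhs=15; c'=1/3, d'=5/2
row 2: denom=10−2·1/3=28/3; d'=(-11−2·5/2)/(28/3)=-12/7
back: M2=-12/7
back: M1=5/2−1/3·-12/7=43/14
M: M0=0, M1=43/14, M2=-12/7, M3=0
seg 0: a=0, c=M0/2=0, d=(M1−M0)/(6·1)=43/84, b=Δ0−h0·(2M0+M1)/6=-211/84
seg 1: a=-2, c=M1/2=43/28, d=(M2−M1)/(6·2)=-67/168, b=Δ1−h1·(2M1+M2)/6=-41/42
seg 2: a=-1, c=M2/2=-6/7, d=(M3−M2)/(6·3)=2/21, b=Δ2−h2·(2M2+M3)/6=8/21
t_q=9/2 → seg 2, τ=3/2; S=-1+8/21·τ+-6/7·τ²+2/21·τ³=-57/28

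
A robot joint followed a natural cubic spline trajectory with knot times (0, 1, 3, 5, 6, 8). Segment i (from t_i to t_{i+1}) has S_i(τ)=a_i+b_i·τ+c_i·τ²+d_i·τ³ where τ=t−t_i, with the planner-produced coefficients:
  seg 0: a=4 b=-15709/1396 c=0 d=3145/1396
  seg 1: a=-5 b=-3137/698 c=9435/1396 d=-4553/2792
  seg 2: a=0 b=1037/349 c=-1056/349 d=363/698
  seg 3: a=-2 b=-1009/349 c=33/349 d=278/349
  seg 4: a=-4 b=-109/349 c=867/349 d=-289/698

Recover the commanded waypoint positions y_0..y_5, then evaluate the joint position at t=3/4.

y_0=4 y_1=-5 y_2=0 y_3=-2 y_4=-4 y_5=2
S(3/4) = -311741/89344

y_0 = S_0(0) = a_0 = 4
y_1 = S_1(0) = a_1 = -5
y_2 = S_2(0) = a_2 = 0
y_3 = S_3(0) = a_3 = -2
y_4 = S_4(0) = a_4 = -4
y_5 = S_4(2) = 2
t_q=3/4 is in segment 0 (τ=3/4); S_0(τ)=-311741/89344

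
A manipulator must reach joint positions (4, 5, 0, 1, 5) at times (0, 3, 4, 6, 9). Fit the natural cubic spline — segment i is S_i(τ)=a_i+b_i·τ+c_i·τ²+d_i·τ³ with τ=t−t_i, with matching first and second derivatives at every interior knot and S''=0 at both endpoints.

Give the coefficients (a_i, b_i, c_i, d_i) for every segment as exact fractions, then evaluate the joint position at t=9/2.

  seg 0: a=4 b=601/219 c=0 d=-176/657
  seg 1: a=5 b=-983/219 c=-176/73 d=416/219
  seg 2: a=0 b=-791/219 c=240/73 d=-1079/1752
  seg 3: a=1 b=941/438 c=-119/292 d=119/2628
S(9/2) = -4957/4672

Δ: Δ0=1/3, Δ1=-5, Δ2=1/2, Δ3=4/3
row 1: diag=8, rhs=-32; c'=1/8, d'=-4
row 2: denom=6−1·1/8=47/8; d'=(33−1·-4)/(47/8)=296/47
row 3: denom=10−2·16/47=438/47; d'=(5−2·296/47)/(438/47)=-119/146
back: M3=-119/146
back: M2=296/47−16/47·-119/146=480/73
back: M1=-4−1/8·480/73=-352/73
M: M0=0, M1=-352/73, M2=480/73, M3=-119/146, M4=0
seg 0: a=4, c=M0/2=0, d=(M1−M0)/(6·3)=-176/657, b=Δ0−h0·(2M0+M1)/6=601/219
seg 1: a=5, c=M1/2=-176/73, d=(M2−M1)/(6·1)=416/219, b=Δ1−h1·(2M1+M2)/6=-983/219
seg 2: a=0, c=M2/2=240/73, d=(M3−M2)/(6·2)=-1079/1752, b=Δ2−h2·(2M2+M3)/6=-791/219
seg 3: a=1, c=M3/2=-119/292, d=(M4−M3)/(6·3)=119/2628, b=Δ3−h3·(2M3+M4)/6=941/438
t_q=9/2 → seg 2, τ=1/2; S=0+-791/219·τ+240/73·τ²+-1079/1752·τ³=-4957/4672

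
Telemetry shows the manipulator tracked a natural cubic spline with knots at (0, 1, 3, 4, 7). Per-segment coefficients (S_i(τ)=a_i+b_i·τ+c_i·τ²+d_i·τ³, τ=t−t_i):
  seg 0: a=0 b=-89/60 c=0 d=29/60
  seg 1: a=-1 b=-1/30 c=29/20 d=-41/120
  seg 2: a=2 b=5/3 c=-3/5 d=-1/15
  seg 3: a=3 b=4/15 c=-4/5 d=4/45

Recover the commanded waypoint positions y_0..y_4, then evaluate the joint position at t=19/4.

y_0=0 y_1=-1 y_2=2 y_3=3 y_4=-1
S(19/4) = 223/80

y_0 = S_0(0) = a_0 = 0
y_1 = S_1(0) = a_1 = -1
y_2 = S_2(0) = a_2 = 2
y_3 = S_3(0) = a_3 = 3
y_4 = S_3(3) = -1
t_q=19/4 is in segment 3 (τ=3/4); S_3(τ)=223/80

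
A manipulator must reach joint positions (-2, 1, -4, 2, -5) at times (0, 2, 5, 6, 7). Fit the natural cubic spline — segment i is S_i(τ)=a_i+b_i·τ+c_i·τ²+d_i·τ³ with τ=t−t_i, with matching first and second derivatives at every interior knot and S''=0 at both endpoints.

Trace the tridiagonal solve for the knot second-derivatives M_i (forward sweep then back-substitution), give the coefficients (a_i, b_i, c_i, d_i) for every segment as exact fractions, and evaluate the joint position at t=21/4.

  seg 0: a=-2 b=1304/411 c=0 d=-1375/3288
  seg 1: a=1 b=-1517/822 c=-1375/548 d=4223/4932
  seg 2: a=-4 b=10223/1644 c=712/137 d=-8903/1644
  seg 3: a=2 b=301/822 c=-6055/548 d=6055/1644
S(21/4) = -77341/35072

Δ: Δ0=3/2, Δ1=-5/3, Δ2=6, Δ3=-7
row 1: diag=10, rhs=-19; c'=3/10, d'=-19/10
row 2: denom=8−3·3/10=71/10; d'=(46−3·-19/10)/(71/10)=517/71
row 3: denom=4−1·10/71=274/71; d'=(-78−1·517/71)/(274/71)=-6055/274
back: M3=-6055/274
back: M2=517/71−10/71·-6055/274=1424/137
back: M1=-19/10−3/10·1424/137=-1375/274
M: M0=0, M1=-1375/274, M2=1424/137, M3=-6055/274, M4=0
seg 0: a=-2, c=M0/2=0, d=(M1−M0)/(6·2)=-1375/3288, b=Δ0−h0·(2M0+M1)/6=1304/411
seg 1: a=1, c=M1/2=-1375/548, d=(M2−M1)/(6·3)=4223/4932, b=Δ1−h1·(2M1+M2)/6=-1517/822
seg 2: a=-4, c=M2/2=712/137, d=(M3−M2)/(6·1)=-8903/1644, b=Δ2−h2·(2M2+M3)/6=10223/1644
seg 3: a=2, c=M3/2=-6055/548, d=(M4−M3)/(6·1)=6055/1644, b=Δ3−h3·(2M3+M4)/6=301/822
t_q=21/4 → seg 2, τ=1/4; S=-4+10223/1644·τ+712/137·τ²+-8903/1644·τ³=-77341/35072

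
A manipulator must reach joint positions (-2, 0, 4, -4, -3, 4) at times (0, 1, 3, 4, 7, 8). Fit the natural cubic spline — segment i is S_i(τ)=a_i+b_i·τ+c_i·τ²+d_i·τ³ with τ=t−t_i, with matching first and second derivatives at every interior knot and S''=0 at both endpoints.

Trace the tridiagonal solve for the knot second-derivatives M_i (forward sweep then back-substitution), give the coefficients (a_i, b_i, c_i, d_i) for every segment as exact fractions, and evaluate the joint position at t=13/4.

Δ: Δ0=2, Δ1=2, Δ2=-8, Δ3=1/3, Δ4=7
row 1: diag=6, rhs=0; c'=1/3, d'=0
row 2: denom=6−2·1/3=16/3; d'=(-60−2·0)/(16/3)=-45/4
row 3: denom=8−1·3/16=125/16; d'=(50−1·-45/4)/(125/16)=196/25
row 4: denom=8−3·48/125=856/125; d'=(40−3·196/25)/(856/125)=515/214
back: M4=515/214
back: M3=196/25−48/125·515/214=740/107
back: M2=-45/4−3/16·740/107=-2685/214
back: M1=0−1/3·-2685/214=895/214
M: M0=0, M1=895/214, M2=-2685/214, M3=740/107, M4=515/214, M5=0
seg 0: a=-2, c=M0/2=0, d=(M1−M0)/(6·1)=895/1284, b=Δ0−h0·(2M0+M1)/6=1673/1284
seg 1: a=0, c=M1/2=895/428, d=(M2−M1)/(6·2)=-895/642, b=Δ1−h1·(2M1+M2)/6=2179/642
seg 2: a=4, c=M2/2=-2685/428, d=(M3−M2)/(6·1)=4165/1284, b=Δ2−h2·(2M2+M3)/6=-3191/642
seg 3: a=-4, c=M3/2=370/107, d=(M4−M3)/(6·3)=-965/3852, b=Δ3−h3·(2M3+M4)/6=-9997/1284
seg 4: a=-3, c=M4/2=515/428, d=(M5−M4)/(6·1)=-515/1284, b=Δ4−h4·(2M4+M5)/6=3979/642
t_q=13/4 → seg 2, τ=1/4; S=4+-3191/642·τ+-2685/428·τ²+4165/1284·τ³=66179/27392

  seg 0: a=-2 b=1673/1284 c=0 d=895/1284
  seg 1: a=0 b=2179/642 c=895/428 d=-895/642
  seg 2: a=4 b=-3191/642 c=-2685/428 d=4165/1284
  seg 3: a=-4 b=-9997/1284 c=370/107 d=-965/3852
  seg 4: a=-3 b=3979/642 c=515/428 d=-515/1284
S(13/4) = 66179/27392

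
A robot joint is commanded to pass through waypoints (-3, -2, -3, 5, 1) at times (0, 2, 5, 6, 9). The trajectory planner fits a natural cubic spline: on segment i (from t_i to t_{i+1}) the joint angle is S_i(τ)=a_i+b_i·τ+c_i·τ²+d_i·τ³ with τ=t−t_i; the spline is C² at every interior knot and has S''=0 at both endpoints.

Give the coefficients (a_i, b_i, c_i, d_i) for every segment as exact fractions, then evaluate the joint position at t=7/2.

  seg 0: a=-3 b=140/93 c=0 d=-187/744
  seg 1: a=-2 b=-281/186 c=-187/124 d=707/1116
  seg 2: a=-3 b=2435/372 c=130/31 d=-1019/372
  seg 3: a=5 b=1249/186 c=-499/124 d=499/1116
S(7/2) = -5477/992

Δ: Δ0=1/2, Δ1=-1/3, Δ2=8, Δ3=-4/3
row 1: diag=10, rhs=-5; c'=3/10, d'=-1/2
row 2: denom=8−3·3/10=71/10; d'=(50−3·-1/2)/(71/10)=515/71
row 3: denom=8−1·10/71=558/71; d'=(-56−1·515/71)/(558/71)=-499/62
back: M3=-499/62
back: M2=515/71−10/71·-499/62=260/31
back: M1=-1/2−3/10·260/31=-187/62
M: M0=0, M1=-187/62, M2=260/31, M3=-499/62, M4=0
seg 0: a=-3, c=M0/2=0, d=(M1−M0)/(6·2)=-187/744, b=Δ0−h0·(2M0+M1)/6=140/93
seg 1: a=-2, c=M1/2=-187/124, d=(M2−M1)/(6·3)=707/1116, b=Δ1−h1·(2M1+M2)/6=-281/186
seg 2: a=-3, c=M2/2=130/31, d=(M3−M2)/(6·1)=-1019/372, b=Δ2−h2·(2M2+M3)/6=2435/372
seg 3: a=5, c=M3/2=-499/124, d=(M4−M3)/(6·3)=499/1116, b=Δ3−h3·(2M3+M4)/6=1249/186
t_q=7/2 → seg 1, τ=3/2; S=-2+-281/186·τ+-187/124·τ²+707/1116·τ³=-5477/992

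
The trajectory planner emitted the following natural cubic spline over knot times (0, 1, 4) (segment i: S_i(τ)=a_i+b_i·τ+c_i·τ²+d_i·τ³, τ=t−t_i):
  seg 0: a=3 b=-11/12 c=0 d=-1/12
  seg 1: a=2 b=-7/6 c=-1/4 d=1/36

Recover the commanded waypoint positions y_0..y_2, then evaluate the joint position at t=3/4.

y_0 = S_0(0) = a_0 = 3
y_1 = S_1(0) = a_1 = 2
y_2 = S_1(3) = -3
t_q=3/4 is in segment 0 (τ=3/4); S_0(τ)=583/256

y_0=3 y_1=2 y_2=-3
S(3/4) = 583/256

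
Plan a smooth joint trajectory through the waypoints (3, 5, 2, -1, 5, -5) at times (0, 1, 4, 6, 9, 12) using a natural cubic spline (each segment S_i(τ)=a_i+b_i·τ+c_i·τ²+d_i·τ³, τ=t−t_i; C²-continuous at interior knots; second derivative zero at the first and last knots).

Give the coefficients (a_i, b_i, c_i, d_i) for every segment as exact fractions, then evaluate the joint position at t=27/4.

Δ: Δ0=2, Δ1=-1, Δ2=-3/2, Δ3=2, Δ4=-10/3
row 1: diag=8, rhs=-18; c'=3/8, d'=-9/4
row 2: denom=10−3·3/8=71/8; d'=(-3−3·-9/4)/(71/8)=30/71
row 3: denom=10−2·16/71=678/71; d'=(21−2·30/71)/(678/71)=477/226
row 4: denom=12−3·71/226=2499/226; d'=(-32−3·477/226)/(2499/226)=-8663/2499
back: M4=-8663/2499
back: M3=477/226−71/226·-8663/2499=7996/2499
back: M2=30/71−16/71·7996/2499=-746/2499
back: M1=-9/4−3/8·-746/2499=-1781/833
M: M0=0, M1=-1781/833, M2=-746/2499, M3=7996/2499, M4=-8663/2499, M5=0
seg 0: a=3, c=M0/2=0, d=(M1−M0)/(6·1)=-1781/4998, b=Δ0−h0·(2M0+M1)/6=11777/4998
seg 1: a=5, c=M1/2=-1781/1666, d=(M2−M1)/(6·3)=4597/44982, b=Δ1−h1·(2M1+M2)/6=3217/2499
seg 2: a=2, c=M2/2=-373/2499, d=(M3−M2)/(6·2)=1457/4998, b=Δ2−h2·(2M2+M3)/6=-11833/4998
seg 3: a=-1, c=M3/2=3998/2499, d=(M4−M3)/(6·3)=-617/1666, b=Δ3−h3·(2M3+M4)/6=127/238
seg 4: a=5, c=M4/2=-8663/4998, d=(M5−M4)/(6·3)=8663/44982, b=Δ4−h4·(2M4+M5)/6=111/833
t_q=27/4 → seg 3, τ=3/4; S=-1+127/238·τ+3998/2499·τ²+-617/1666·τ³=15341/106624

  seg 0: a=3 b=11777/4998 c=0 d=-1781/4998
  seg 1: a=5 b=3217/2499 c=-1781/1666 d=4597/44982
  seg 2: a=2 b=-11833/4998 c=-373/2499 d=1457/4998
  seg 3: a=-1 b=127/238 c=3998/2499 d=-617/1666
  seg 4: a=5 b=111/833 c=-8663/4998 d=8663/44982
S(27/4) = 15341/106624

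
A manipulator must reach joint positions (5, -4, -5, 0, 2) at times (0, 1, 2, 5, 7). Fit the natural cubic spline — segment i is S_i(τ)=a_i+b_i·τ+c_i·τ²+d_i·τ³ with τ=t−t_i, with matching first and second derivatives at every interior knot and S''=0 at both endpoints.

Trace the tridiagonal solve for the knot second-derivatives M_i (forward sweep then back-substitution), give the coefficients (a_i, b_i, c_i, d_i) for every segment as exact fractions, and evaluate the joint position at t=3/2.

Δ: Δ0=-9, Δ1=-1, Δ2=5/3, Δ3=1
row 1: diag=4, rhs=48; c'=1/4, d'=12
row 2: denom=8−1·1/4=31/4; d'=(16−1·12)/(31/4)=16/31
row 3: denom=10−3·12/31=274/31; d'=(-4−3·16/31)/(274/31)=-86/137
back: M3=-86/137
back: M2=16/31−12/31·-86/137=104/137
back: M1=12−1/4·104/137=1618/137
M: M0=0, M1=1618/137, M2=104/137, M3=-86/137, M4=0
seg 0: a=5, c=M0/2=0, d=(M1−M0)/(6·1)=809/411, b=Δ0−h0·(2M0+M1)/6=-4508/411
seg 1: a=-4, c=M1/2=809/137, d=(M2−M1)/(6·1)=-757/411, b=Δ1−h1·(2M1+M2)/6=-2081/411
seg 2: a=-5, c=M2/2=52/137, d=(M3−M2)/(6·3)=-95/1233, b=Δ2−h2·(2M2+M3)/6=502/411
seg 3: a=0, c=M3/2=-43/137, d=(M4−M3)/(6·2)=43/822, b=Δ3−h3·(2M3+M4)/6=583/411
t_q=3/2 → seg 1, τ=1/2; S=-4+-2081/411·τ+809/137·τ²+-757/411·τ³=-5793/1096

  seg 0: a=5 b=-4508/411 c=0 d=809/411
  seg 1: a=-4 b=-2081/411 c=809/137 d=-757/411
  seg 2: a=-5 b=502/411 c=52/137 d=-95/1233
  seg 3: a=0 b=583/411 c=-43/137 d=43/822
S(3/2) = -5793/1096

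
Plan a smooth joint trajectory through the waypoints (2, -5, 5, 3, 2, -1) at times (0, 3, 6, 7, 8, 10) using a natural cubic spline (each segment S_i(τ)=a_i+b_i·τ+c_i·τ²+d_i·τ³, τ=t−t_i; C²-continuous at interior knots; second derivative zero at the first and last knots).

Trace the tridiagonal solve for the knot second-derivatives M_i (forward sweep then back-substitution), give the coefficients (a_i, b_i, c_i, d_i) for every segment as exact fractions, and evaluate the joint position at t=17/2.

  seg 0: a=2 b=-5793/1286 c=0 d=8377/34722
  seg 1: a=-5 b=1292/643 c=8377/3858 d=-20023/34722
  seg 2: a=5 b=-685/1286 c=-1941/643 d=1995/1286
  seg 3: a=3 b=-1232/643 c=2103/1286 d=-925/1286
  seg 4: a=2 b=-1033/1286 c=-336/643 d=56/643
S(17/2) = 3803/2572

Δ: Δ0=-7/3, Δ1=10/3, Δ2=-2, Δ3=-1, Δ4=-3/2
row 1: diag=12, rhs=34; c'=1/4, d'=17/6
row 2: denom=8−3·1/4=29/4; d'=(-32−3·17/6)/(29/4)=-162/29
row 3: denom=4−1·4/29=112/29; d'=(6−1·-162/29)/(112/29)=3
row 4: denom=6−1·29/112=643/112; d'=(-3−1·3)/(643/112)=-672/643
back: M4=-672/643
back: M3=3−29/112·-672/643=2103/643
back: M2=-162/29−4/29·2103/643=-3882/643
back: M1=17/6−1/4·-3882/643=8377/1929
M: M0=0, M1=8377/1929, M2=-3882/643, M3=2103/643, M4=-672/643, M5=0
seg 0: a=2, c=M0/2=0, d=(M1−M0)/(6·3)=8377/34722, b=Δ0−h0·(2M0+M1)/6=-5793/1286
seg 1: a=-5, c=M1/2=8377/3858, d=(M2−M1)/(6·3)=-20023/34722, b=Δ1−h1·(2M1+M2)/6=1292/643
seg 2: a=5, c=M2/2=-1941/643, d=(M3−M2)/(6·1)=1995/1286, b=Δ2−h2·(2M2+M3)/6=-685/1286
seg 3: a=3, c=M3/2=2103/1286, d=(M4−M3)/(6·1)=-925/1286, b=Δ3−h3·(2M3+M4)/6=-1232/643
seg 4: a=2, c=M4/2=-336/643, d=(M5−M4)/(6·2)=56/643, b=Δ4−h4·(2M4+M5)/6=-1033/1286
t_q=17/2 → seg 4, τ=1/2; S=2+-1033/1286·τ+-336/643·τ²+56/643·τ³=3803/2572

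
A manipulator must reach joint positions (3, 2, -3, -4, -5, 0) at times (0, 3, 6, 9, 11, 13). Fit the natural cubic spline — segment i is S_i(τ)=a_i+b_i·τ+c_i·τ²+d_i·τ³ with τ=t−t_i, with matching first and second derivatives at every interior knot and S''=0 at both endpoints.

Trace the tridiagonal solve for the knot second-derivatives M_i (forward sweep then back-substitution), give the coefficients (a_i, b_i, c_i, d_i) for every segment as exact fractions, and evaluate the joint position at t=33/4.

Δ: Δ0=-1/3, Δ1=-5/3, Δ2=-1/3, Δ3=-1/2, Δ4=5/2
row 1: diag=12, rhs=-8; c'=1/4, d'=-2/3
row 2: denom=12−3·1/4=45/4; d'=(8−3·-2/3)/(45/4)=8/9
row 3: denom=10−3·4/15=46/5; d'=(-1−3·8/9)/(46/5)=-55/138
row 4: denom=8−2·5/23=174/23; d'=(18−2·-55/138)/(174/23)=1297/522
back: M4=1297/522
back: M3=-55/138−5/23·1297/522=-245/261
back: M2=8/9−4/15·-245/261=892/783
back: M1=-2/3−1/4·892/783=-745/783
M: M0=0, M1=-745/783, M2=892/783, M3=-245/261, M4=1297/522, M5=0
seg 0: a=3, c=M0/2=0, d=(M1−M0)/(6·3)=-745/14094, b=Δ0−h0·(2M0+M1)/6=223/1566
seg 1: a=2, c=M1/2=-745/1566, d=(M2−M1)/(6·3)=1637/14094, b=Δ1−h1·(2M1+M2)/6=-1006/783
seg 2: a=-3, c=M2/2=446/783, d=(M3−M2)/(6·3)=-1627/14094, b=Δ2−h2·(2M2+M3)/6=-1571/1566
seg 3: a=-4, c=M3/2=-245/522, d=(M4−M3)/(6·2)=1787/6264, b=Δ3−h3·(2M3+M4)/6=-550/783
seg 4: a=-5, c=M4/2=1297/1044, d=(M5−M4)/(6·2)=-1297/6264, b=Δ4−h4·(2M4+M5)/6=1321/1566
t_q=33/4 → seg 2, τ=9/4; S=-3+-1571/1566·τ+446/783·τ²+-1627/14094·τ³=-41075/11136

  seg 0: a=3 b=223/1566 c=0 d=-745/14094
  seg 1: a=2 b=-1006/783 c=-745/1566 d=1637/14094
  seg 2: a=-3 b=-1571/1566 c=446/783 d=-1627/14094
  seg 3: a=-4 b=-550/783 c=-245/522 d=1787/6264
  seg 4: a=-5 b=1321/1566 c=1297/1044 d=-1297/6264
S(33/4) = -41075/11136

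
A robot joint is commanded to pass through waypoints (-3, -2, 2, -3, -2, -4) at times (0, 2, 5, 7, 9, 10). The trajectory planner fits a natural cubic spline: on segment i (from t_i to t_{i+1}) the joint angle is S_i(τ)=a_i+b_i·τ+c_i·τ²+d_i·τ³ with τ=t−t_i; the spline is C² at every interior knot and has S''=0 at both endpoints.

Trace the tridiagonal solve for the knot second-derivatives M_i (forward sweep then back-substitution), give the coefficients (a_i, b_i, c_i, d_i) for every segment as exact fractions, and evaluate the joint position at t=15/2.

Δ: Δ0=1/2, Δ1=4/3, Δ2=-5/2, Δ3=1/2, Δ4=-2
row 1: diag=10, rhs=5; c'=3/10, d'=1/2
row 2: denom=10−3·3/10=91/10; d'=(-23−3·1/2)/(91/10)=-35/13
row 3: denom=8−2·20/91=688/91; d'=(18−2·-35/13)/(688/91)=133/43
row 4: denom=6−2·91/344=941/172; d'=(-15−2·133/43)/(941/172)=-3644/941
back: M4=-3644/941
back: M3=133/43−91/344·-3644/941=7749/1882
back: M2=-35/13−20/91·7749/1882=-3385/941
back: M1=1/2−3/10·-3385/941=1486/941
M: M0=0, M1=1486/941, M2=-3385/941, M3=7749/1882, M4=-3644/941, M5=0
seg 0: a=-3, c=M0/2=0, d=(M1−M0)/(6·2)=743/5646, b=Δ0−h0·(2M0+M1)/6=-149/5646
seg 1: a=-2, c=M1/2=743/941, d=(M2−M1)/(6·3)=-4871/16938, b=Δ1−h1·(2M1+M2)/6=8767/5646
seg 2: a=2, c=M2/2=-3385/1882, d=(M3−M2)/(6·2)=14519/22584, b=Δ2−h2·(2M2+M3)/6=-4162/2823
seg 3: a=-3, c=M3/2=7749/3764, d=(M4−M3)/(6·2)=-15037/22584, b=Δ3−h3·(2M3+M4)/6=-5387/5646
seg 4: a=-2, c=M4/2=-1822/941, d=(M5−M4)/(6·1)=1822/2823, b=Δ4−h4·(2M4+M5)/6=-2002/2823
t_q=15/2 → seg 3, τ=1/2; S=-3+-5387/5646·τ+7749/3764·τ²+-15037/22584·τ³=-183419/60224

  seg 0: a=-3 b=-149/5646 c=0 d=743/5646
  seg 1: a=-2 b=8767/5646 c=743/941 d=-4871/16938
  seg 2: a=2 b=-4162/2823 c=-3385/1882 d=14519/22584
  seg 3: a=-3 b=-5387/5646 c=7749/3764 d=-15037/22584
  seg 4: a=-2 b=-2002/2823 c=-1822/941 d=1822/2823
S(15/2) = -183419/60224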